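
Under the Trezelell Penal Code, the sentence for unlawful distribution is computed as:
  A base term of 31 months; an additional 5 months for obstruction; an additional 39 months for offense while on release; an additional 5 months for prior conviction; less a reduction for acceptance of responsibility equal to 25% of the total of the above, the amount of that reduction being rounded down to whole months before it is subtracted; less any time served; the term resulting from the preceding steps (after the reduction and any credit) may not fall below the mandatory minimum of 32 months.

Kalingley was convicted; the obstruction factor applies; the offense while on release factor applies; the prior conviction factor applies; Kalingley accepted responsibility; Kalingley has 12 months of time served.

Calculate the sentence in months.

Obstruction enhancement: +5 months
Offense while on release enhancement: +39 months
Prior conviction enhancement: +5 months
Adjusted term: 31 months + 5 months + 39 months + 5 months = 80 months
Acceptance of responsibility reduction: 25% of 80 months = 20 months (rounded down)
After reduction: 80 − 20 = 60 months
Less time served: 60 months − 12 months = 48 months
Minimum 32 months: 48 months meets the minimum, no increase.

48 months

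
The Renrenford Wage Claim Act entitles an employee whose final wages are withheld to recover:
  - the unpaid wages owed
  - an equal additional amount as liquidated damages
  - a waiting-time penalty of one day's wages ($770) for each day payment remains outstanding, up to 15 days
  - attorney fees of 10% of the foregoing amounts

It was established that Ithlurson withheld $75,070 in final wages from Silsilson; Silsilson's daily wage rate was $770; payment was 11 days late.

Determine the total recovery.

$174,471

Liquidated damages (equal amount): $75,070
Penalty days: min(11, 15) = 11
Waiting-time penalty: 11 × $770 = $8,470
Subtotal: $75,070 + $75,070 + $8,470 = $158,610
Attorney fees: 10% of $158,610 = $15,861
Total award: $158,610 + $15,861 = $174,471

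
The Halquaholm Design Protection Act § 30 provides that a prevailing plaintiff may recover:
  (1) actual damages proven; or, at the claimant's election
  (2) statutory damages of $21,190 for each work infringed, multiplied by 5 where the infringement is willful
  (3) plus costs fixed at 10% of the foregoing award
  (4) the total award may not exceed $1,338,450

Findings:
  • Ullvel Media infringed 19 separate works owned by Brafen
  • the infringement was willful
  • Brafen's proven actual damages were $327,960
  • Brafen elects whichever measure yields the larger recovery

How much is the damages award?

$1,338,450

Statutory damages: 19 × $21,190 = $402,610
Multiplied by 5: 5 × $402,610 = $2,013,050
Greater of actual damages ($327,960) or enhanced statutory damages ($2,013,050): $2,013,050
Costs: 10% of $2,013,050 = $201,305
Award plus costs: $2,013,050 + $201,305 = $2,214,355
Cap at $1,338,450: $2,214,355 exceeds the cap → $1,338,450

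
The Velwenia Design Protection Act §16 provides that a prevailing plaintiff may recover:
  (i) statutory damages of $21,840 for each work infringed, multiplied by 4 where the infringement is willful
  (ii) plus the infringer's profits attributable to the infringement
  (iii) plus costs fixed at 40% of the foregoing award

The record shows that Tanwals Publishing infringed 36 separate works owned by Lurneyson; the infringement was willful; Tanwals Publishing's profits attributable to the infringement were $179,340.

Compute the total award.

Statutory damages: 36 × $21,840 = $786,240
Multiplied by 4: 4 × $786,240 = $3,144,960
Combined award: $3,144,960 + $179,340 = $3,324,300
Costs: 40% of $3,324,300 = $1,329,720
Award plus costs: $3,324,300 + $1,329,720 = $4,654,020

$4,654,020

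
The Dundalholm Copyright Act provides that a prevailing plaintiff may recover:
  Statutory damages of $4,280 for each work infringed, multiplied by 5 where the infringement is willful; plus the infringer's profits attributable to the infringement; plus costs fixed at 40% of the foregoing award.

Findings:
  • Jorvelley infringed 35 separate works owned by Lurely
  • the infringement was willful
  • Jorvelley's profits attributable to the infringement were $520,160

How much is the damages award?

Award: $1,776,824

Statutory damages: 35 × $4,280 = $149,800
Multiplied by 5: 5 × $149,800 = $749,000
Combined award: $749,000 + $520,160 = $1,269,160
Costs: 40% of $1,269,160 = $507,664
Award plus costs: $1,269,160 + $507,664 = $1,776,824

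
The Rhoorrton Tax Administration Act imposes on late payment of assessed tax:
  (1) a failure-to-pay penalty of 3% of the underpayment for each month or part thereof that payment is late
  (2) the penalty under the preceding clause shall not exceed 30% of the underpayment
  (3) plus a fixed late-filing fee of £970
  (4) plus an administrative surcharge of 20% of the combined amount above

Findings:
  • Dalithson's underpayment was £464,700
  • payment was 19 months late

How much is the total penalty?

Accrued rate: 3% × 19 = 57%, capped at 30% → 30%
Failure-to-pay penalty: 30% of £464,700 = £139,410
Penalty before surcharge: £139,410 + £970 = £140,380
Administrative surcharge: 20% of £140,380 = £28,076
Total penalty: £140,380 + £28,076 = £168,456

£168,456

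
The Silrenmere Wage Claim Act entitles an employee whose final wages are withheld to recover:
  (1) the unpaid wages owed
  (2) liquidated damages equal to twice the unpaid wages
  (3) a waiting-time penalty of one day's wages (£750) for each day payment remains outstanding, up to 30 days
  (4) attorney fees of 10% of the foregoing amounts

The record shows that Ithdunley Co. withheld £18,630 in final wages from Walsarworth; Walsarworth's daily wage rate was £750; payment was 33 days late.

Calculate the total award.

£86,229

Doubled: 2 × £18,630 = £37,260
Penalty days: min(33, 30) = 30
Waiting-time penalty: 30 × £750 = £22,500
Subtotal: £18,630 + £37,260 + £22,500 = £78,390
Attorney fees: 10% of £78,390 = £7,839
Total award: £78,390 + £7,839 = £86,229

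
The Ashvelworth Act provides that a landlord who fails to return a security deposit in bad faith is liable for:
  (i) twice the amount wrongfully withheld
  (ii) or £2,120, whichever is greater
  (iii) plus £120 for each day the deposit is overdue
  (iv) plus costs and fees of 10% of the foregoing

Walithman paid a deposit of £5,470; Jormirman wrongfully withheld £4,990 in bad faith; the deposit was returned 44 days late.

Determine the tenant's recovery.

Doubled: 2 × £4,990 = £9,980
Minimum £2,120: £9,980 meets the minimum, no increase.
Late-return penalty: 44 × £120 = £5,280
Damages plus late penalty: £9,980 + £5,280 = £15,260
Costs and fees: 10% of £15,260 = £1,526
Total recovery: £15,260 + £1,526 = £16,786

£16,786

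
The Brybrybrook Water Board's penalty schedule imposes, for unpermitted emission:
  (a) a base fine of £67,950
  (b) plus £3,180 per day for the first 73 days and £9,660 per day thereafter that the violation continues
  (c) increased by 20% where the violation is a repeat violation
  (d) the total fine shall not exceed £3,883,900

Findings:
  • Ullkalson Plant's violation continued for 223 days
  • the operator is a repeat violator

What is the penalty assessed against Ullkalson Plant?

First 73 days: 73 × £3,180 = £232,140
Remaining days: (223 − 73) × £9,660 = £1,449,000
Per-day component: £232,140 + £1,449,000 = £1,681,140
Base plus per-day: £67,950 + £1,681,140 = £1,749,090
Enhancement: 20% of £1,749,090 = £349,818
Enhanced fine: £1,749,090 + £349,818 = £2,098,908
Cap at £3,883,900: £2,098,908 is within the cap, no reduction.

£2,098,908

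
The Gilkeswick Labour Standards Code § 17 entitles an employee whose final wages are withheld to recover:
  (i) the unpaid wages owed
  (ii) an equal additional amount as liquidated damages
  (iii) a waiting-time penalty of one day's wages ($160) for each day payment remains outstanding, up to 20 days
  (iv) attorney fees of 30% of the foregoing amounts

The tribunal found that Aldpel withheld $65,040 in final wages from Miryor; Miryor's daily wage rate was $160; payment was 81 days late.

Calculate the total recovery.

$173,264

Liquidated damages (equal amount): $65,040
Penalty days: min(81, 20) = 20
Waiting-time penalty: 20 × $160 = $3,200
Subtotal: $65,040 + $65,040 + $3,200 = $133,280
Attorney fees: 30% of $133,280 = $39,984
Total award: $133,280 + $39,984 = $173,264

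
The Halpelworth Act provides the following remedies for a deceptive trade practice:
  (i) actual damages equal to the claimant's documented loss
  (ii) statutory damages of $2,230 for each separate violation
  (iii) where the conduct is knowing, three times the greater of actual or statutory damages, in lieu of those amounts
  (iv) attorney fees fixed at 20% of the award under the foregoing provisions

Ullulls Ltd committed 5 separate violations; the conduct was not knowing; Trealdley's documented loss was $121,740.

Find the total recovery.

Statutory damages: 5 × $2,230 = $11,150
Conduct not knowing: the in-lieu enhancement does not apply.
Actual plus statutory damages: $121,740 + $11,150 = $132,890
Attorney fees: 20% of $132,890 = $26,578
Total recovery: $132,890 + $26,578 = $159,468

$159,468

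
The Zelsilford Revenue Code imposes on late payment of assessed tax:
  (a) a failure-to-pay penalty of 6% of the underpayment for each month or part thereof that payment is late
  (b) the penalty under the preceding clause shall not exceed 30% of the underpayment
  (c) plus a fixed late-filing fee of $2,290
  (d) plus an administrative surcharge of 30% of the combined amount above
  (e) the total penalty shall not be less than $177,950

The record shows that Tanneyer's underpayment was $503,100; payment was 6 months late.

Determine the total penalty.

$199,186

Accrued rate: 6% × 6 = 36%, capped at 30% → 30%
Failure-to-pay penalty: 30% of $503,100 = $150,930
Penalty before surcharge: $150,930 + $2,290 = $153,220
Administrative surcharge: 30% of $153,220 = $45,966
Total penalty: $153,220 + $45,966 = $199,186
Minimum $177,950: $199,186 meets the minimum, no increase.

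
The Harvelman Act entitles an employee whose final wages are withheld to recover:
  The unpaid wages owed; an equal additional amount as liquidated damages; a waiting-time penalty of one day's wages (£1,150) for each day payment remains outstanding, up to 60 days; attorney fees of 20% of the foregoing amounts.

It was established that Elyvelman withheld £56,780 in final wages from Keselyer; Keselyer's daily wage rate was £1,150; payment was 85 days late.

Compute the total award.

Liquidated damages (equal amount): £56,780
Penalty days: min(85, 60) = 60
Waiting-time penalty: 60 × £1,150 = £69,000
Subtotal: £56,780 + £56,780 + £69,000 = £182,560
Attorney fees: 20% of £182,560 = £36,512
Total award: £182,560 + £36,512 = £219,072

£219,072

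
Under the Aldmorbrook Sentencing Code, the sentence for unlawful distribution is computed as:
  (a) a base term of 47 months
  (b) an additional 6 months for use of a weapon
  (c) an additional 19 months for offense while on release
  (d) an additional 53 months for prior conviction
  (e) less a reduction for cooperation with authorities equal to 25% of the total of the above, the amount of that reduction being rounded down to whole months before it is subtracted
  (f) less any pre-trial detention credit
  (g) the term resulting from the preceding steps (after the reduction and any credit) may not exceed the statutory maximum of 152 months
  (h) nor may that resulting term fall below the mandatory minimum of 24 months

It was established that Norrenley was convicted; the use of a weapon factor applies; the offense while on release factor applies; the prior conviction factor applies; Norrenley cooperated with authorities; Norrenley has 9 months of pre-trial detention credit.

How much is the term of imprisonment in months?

Use of a weapon enhancement: +6 months
Offense while on release enhancement: +19 months
Prior conviction enhancement: +53 months
Adjusted term: 47 months + 6 months + 19 months + 53 months = 125 months
Cooperation with authorities reduction: 25% of 125 months = 31 months (rounded down)
After reduction: 125 − 31 = 94 months
Less pre-trial detention credit: 94 months − 9 months = 85 months
Cap at 152 months: 85 months is within the cap, no reduction.
Minimum 24 months: 85 months meets the minimum, no increase.

85 months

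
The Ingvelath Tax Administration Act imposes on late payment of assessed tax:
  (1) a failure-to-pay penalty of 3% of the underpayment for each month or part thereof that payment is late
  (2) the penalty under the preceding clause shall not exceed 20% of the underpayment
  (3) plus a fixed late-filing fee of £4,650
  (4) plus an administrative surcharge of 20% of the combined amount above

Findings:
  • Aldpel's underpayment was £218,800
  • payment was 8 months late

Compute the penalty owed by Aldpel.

Accrued rate: 3% × 8 = 24%, capped at 20% → 20%
Failure-to-pay penalty: 20% of £218,800 = £43,760
Penalty before surcharge: £43,760 + £4,650 = £48,410
Administrative surcharge: 20% of £48,410 = £9,682
Total penalty: £48,410 + £9,682 = £58,092

£58,092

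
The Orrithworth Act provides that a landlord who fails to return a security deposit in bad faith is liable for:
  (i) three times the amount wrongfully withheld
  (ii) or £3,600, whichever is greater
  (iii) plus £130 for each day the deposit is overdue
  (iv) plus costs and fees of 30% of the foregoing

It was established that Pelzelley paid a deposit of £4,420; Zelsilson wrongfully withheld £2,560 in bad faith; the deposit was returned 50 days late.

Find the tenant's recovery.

Trebled: 3 × £2,560 = £7,680
Minimum £3,600: £7,680 meets the minimum, no increase.
Late-return penalty: 50 × £130 = £6,500
Damages plus late penalty: £7,680 + £6,500 = £14,180
Costs and fees: 30% of £14,180 = £4,254
Total recovery: £14,180 + £4,254 = £18,434

£18,434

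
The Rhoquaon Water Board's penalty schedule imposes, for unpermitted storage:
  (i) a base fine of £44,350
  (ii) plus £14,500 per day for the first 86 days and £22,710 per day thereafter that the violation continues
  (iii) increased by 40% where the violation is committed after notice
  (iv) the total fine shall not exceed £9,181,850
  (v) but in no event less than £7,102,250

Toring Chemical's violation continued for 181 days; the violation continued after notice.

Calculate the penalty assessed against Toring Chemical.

First 86 days: 86 × £14,500 = £1,247,000
Remaining days: (181 − 86) × £22,710 = £2,157,450
Per-day component: £1,247,000 + £2,157,450 = £3,404,450
Base plus per-day: £44,350 + £3,404,450 = £3,448,800
Enhancement: 40% of £3,448,800 = £1,379,520
Enhanced fine: £3,448,800 + £1,379,520 = £4,828,320
Cap at £9,181,850: £4,828,320 is within the cap, no reduction.
Minimum £7,102,250: £4,828,320 is below the minimum → £7,102,250

£7,102,250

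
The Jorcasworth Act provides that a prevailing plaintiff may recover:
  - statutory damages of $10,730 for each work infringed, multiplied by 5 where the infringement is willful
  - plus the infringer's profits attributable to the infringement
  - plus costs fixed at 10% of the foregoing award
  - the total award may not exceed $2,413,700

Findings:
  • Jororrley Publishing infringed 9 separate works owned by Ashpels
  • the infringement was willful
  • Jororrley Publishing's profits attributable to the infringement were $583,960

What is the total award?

$1,173,491

Statutory damages: 9 × $10,730 = $96,570
Multiplied by 5: 5 × $96,570 = $482,850
Combined award: $482,850 + $583,960 = $1,066,810
Costs: 10% of $1,066,810 = $106,681
Award plus costs: $1,066,810 + $106,681 = $1,173,491
Cap at $2,413,700: $1,173,491 is within the cap, no reduction.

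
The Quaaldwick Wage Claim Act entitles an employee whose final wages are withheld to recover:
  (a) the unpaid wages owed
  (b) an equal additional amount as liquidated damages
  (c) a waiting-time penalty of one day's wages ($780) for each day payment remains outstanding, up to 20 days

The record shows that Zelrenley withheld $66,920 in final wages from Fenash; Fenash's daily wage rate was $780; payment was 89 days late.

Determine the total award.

$149,440

Liquidated damages (equal amount): $66,920
Penalty days: min(89, 20) = 20
Waiting-time penalty: 20 × $780 = $15,600
Total award: $66,920 + $66,920 + $15,600 = $149,440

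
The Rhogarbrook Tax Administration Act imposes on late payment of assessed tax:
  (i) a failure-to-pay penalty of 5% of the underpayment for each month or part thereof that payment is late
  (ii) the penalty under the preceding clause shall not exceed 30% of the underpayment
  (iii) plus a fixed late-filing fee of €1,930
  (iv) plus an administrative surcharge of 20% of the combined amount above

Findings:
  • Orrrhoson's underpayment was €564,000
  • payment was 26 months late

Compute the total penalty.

Penalty: €205,356

Accrued rate: 5% × 26 = 130%, capped at 30% → 30%
Failure-to-pay penalty: 30% of €564,000 = €169,200
Penalty before surcharge: €169,200 + €1,930 = €171,130
Administrative surcharge: 20% of €171,130 = €34,226
Total penalty: €171,130 + €34,226 = €205,356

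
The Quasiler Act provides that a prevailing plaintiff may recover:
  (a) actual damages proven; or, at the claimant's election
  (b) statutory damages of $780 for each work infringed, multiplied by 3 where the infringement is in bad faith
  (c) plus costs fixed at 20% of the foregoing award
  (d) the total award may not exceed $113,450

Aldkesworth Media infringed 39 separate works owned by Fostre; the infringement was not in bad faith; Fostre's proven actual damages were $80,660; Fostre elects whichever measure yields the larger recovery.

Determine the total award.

Statutory damages: 39 × $780 = $30,420
Infringement not in bad faith: no ×3 enhancement.
Greater of actual damages ($80,660) or statutory damages ($30,420): $80,660
Costs: 20% of $80,660 = $16,132
Award plus costs: $80,660 + $16,132 = $96,792
Cap at $113,450: $96,792 is within the cap, no reduction.

$96,792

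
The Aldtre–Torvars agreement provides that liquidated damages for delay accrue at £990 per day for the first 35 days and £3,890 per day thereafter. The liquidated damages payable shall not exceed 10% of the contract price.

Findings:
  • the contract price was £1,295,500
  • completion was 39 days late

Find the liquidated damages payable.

First 35 days: 35 × £990 = £34,650
Remaining days: (39 − 35) × £3,890 = £15,560
Accrued per-day damages: £34,650 + £15,560 = £50,210
Cap: 10% of £1,295,500 = £129,550
Cap at £129,550: £50,210 is within the cap, no reduction.

£50,210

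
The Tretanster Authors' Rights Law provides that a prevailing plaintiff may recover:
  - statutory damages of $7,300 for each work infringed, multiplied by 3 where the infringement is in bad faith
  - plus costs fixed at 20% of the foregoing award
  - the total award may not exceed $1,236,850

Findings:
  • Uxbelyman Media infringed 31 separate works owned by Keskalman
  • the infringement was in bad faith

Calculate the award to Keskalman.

Statutory damages: 31 × $7,300 = $226,300
Trebled: 3 × $226,300 = $678,900
Costs: 20% of $678,900 = $135,780
Award plus costs: $678,900 + $135,780 = $814,680
Cap at $1,236,850: $814,680 is within the cap, no reduction.

$814,680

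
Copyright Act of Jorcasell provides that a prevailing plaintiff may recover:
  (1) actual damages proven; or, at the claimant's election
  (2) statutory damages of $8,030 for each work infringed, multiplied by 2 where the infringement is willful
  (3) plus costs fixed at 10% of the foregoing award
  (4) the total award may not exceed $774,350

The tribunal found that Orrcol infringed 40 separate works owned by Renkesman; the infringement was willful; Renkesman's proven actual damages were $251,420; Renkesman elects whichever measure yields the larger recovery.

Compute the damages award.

$706,640

Statutory damages: 40 × $8,030 = $321,200
Doubled: 2 × $321,200 = $642,400
Greater of actual damages ($251,420) or enhanced statutory damages ($642,400): $642,400
Costs: 10% of $642,400 = $64,240
Award plus costs: $642,400 + $64,240 = $706,640
Cap at $774,350: $706,640 is within the cap, no reduction.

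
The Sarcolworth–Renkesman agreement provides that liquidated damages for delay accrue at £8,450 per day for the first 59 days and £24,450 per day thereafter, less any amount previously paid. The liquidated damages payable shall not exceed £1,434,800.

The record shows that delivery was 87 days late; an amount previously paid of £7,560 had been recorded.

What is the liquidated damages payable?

£1,175,590

First 59 days: 59 × £8,450 = £498,550
Remaining days: (87 − 59) × £24,450 = £684,600
Accrued per-day damages: £498,550 + £684,600 = £1,183,150
Less amount previously paid: £1,183,150 − £7,560 = £1,175,590
Cap at £1,434,800: £1,175,590 is within the cap, no reduction.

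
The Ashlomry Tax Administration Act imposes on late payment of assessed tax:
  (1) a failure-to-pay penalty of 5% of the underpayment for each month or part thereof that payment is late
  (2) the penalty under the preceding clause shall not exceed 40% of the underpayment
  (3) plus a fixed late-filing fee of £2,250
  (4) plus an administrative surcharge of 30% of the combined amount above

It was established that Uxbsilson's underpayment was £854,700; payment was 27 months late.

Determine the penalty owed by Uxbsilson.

£447,369

Accrued rate: 5% × 27 = 135%, capped at 40% → 40%
Failure-to-pay penalty: 40% of £854,700 = £341,880
Penalty before surcharge: £341,880 + £2,250 = £344,130
Administrative surcharge: 30% of £344,130 = £103,239
Total penalty: £344,130 + £103,239 = £447,369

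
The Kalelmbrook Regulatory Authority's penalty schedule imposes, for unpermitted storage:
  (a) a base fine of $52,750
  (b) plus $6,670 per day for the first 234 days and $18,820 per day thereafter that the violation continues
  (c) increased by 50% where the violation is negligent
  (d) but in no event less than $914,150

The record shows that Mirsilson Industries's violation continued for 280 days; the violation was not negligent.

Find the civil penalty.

$2,479,250

First 234 days: 234 × $6,670 = $1,560,780
Remaining days: (280 − 234) × $18,820 = $865,720
Per-day component: $1,560,780 + $865,720 = $2,426,500
Base plus per-day: $52,750 + $2,426,500 = $2,479,250
The violation was not negligent: no 50% increase.
Minimum $914,150: $2,479,250 meets the minimum, no increase.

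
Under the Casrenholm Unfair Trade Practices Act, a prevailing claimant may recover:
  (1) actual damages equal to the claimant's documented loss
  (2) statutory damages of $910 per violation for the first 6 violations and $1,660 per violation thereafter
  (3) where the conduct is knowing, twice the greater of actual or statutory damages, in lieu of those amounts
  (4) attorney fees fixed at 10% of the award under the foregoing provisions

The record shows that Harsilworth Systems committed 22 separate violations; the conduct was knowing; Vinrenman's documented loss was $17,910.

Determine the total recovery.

$70,444

First 6 violations: 6 × $910 = $5,460
Remaining violations: (22 − 6) × $1,660 = $26,560
Statutory damages: $5,460 + $26,560 = $32,020
Greater of actual damages ($17,910) or statutory damages ($32,020): $32,020
Doubled: 2 × $32,020 = $64,040
Attorney fees: 10% of $64,040 = $6,404
Total recovery: $64,040 + $6,404 = $70,444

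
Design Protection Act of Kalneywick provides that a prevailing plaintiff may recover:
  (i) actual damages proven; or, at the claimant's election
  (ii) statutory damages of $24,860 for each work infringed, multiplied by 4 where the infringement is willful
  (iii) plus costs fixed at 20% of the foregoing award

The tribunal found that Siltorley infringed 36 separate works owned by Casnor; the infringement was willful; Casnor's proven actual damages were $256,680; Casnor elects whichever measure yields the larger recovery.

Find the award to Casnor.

$4,295,808

Statutory damages: 36 × $24,860 = $894,960
Multiplied by 4: 4 × $894,960 = $3,579,840
Greater of actual damages ($256,680) or enhanced statutory damages ($3,579,840): $3,579,840
Costs: 20% of $3,579,840 = $715,968
Award plus costs: $3,579,840 + $715,968 = $4,295,808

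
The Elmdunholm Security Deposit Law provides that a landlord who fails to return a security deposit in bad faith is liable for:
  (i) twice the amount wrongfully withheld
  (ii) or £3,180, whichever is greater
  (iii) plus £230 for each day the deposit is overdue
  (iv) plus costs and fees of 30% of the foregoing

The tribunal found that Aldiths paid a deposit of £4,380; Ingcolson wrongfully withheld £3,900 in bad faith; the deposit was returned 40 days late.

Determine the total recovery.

£22,100

Doubled: 2 × £3,900 = £7,800
Minimum £3,180: £7,800 meets the minimum, no increase.
Late-return penalty: 40 × £230 = £9,200
Damages plus late penalty: £7,800 + £9,200 = £17,000
Costs and fees: 30% of £17,000 = £5,100
Total recovery: £17,000 + £5,100 = £22,100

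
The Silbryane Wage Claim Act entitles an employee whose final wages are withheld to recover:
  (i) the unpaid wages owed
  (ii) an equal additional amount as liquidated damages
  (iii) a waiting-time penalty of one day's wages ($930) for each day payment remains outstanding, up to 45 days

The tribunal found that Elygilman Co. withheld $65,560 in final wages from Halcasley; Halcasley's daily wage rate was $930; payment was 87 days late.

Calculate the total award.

$172,970

Liquidated damages (equal amount): $65,560
Penalty days: min(87, 45) = 45
Waiting-time penalty: 45 × $930 = $41,850
Total award: $65,560 + $65,560 + $41,850 = $172,970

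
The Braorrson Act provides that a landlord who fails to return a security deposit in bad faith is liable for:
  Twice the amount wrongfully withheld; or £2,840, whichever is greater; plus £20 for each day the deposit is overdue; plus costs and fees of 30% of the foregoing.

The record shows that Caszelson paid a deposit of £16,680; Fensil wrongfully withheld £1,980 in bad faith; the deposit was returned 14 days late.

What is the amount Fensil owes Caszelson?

Doubled: 2 × £1,980 = £3,960
Minimum £2,840: £3,960 meets the minimum, no increase.
Late-return penalty: 14 × £20 = £280
Damages plus late penalty: £3,960 + £280 = £4,240
Costs and fees: 30% of £4,240 = £1,272
Total recovery: £4,240 + £1,272 = £5,512

£5,512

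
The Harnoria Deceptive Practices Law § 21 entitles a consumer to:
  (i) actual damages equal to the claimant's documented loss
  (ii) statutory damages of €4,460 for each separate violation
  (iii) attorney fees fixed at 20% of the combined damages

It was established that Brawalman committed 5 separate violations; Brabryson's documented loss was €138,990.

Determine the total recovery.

€193,548

Statutory damages: 5 × €4,460 = €22,300
Combined damages: €138,990 + €22,300 = €161,290
Attorney fees: 20% of €161,290 = €32,258
Total recovery: €161,290 + €32,258 = €193,548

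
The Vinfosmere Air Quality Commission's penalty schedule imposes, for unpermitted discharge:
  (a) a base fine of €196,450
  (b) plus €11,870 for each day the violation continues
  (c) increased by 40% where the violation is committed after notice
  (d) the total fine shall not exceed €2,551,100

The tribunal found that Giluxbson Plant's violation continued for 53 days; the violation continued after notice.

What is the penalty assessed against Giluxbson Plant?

€1,155,784

Per-day component: 53 × €11,870 = €629,110
Base plus per-day: €196,450 + €629,110 = €825,560
Enhancement: 40% of €825,560 = €330,224
Enhanced fine: €825,560 + €330,224 = €1,155,784
Cap at €2,551,100: €1,155,784 is within the cap, no reduction.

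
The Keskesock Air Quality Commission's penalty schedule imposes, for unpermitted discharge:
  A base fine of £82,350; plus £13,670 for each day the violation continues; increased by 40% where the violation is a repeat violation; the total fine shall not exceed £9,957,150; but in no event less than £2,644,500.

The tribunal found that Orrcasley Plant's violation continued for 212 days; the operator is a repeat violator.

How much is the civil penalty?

Per-day component: 212 × £13,670 = £2,898,040
Base plus per-day: £82,350 + £2,898,040 = £2,980,390
Enhancement: 40% of £2,980,390 = £1,192,156
Enhanced fine: £2,980,390 + £1,192,156 = £4,172,546
Cap at £9,957,150: £4,172,546 is within the cap, no reduction.
Minimum £2,644,500: £4,172,546 meets the minimum, no increase.

£4,172,546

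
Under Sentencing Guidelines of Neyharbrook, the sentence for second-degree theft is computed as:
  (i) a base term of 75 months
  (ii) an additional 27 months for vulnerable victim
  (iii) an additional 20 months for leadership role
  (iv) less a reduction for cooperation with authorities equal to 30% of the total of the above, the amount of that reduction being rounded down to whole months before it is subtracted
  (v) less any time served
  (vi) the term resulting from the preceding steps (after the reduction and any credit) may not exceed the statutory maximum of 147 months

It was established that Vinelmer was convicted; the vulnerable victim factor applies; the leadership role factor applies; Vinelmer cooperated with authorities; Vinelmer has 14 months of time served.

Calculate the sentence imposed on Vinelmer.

Vulnerable victim enhancement: +27 months
Leadership role enhancement: +20 months
Adjusted term: 75 months + 27 months + 20 months = 122 months
Cooperation with authorities reduction: 30% of 122 months = 36 months (rounded down)
After reduction: 122 − 36 = 86 months
Less time served: 86 months − 14 months = 72 months
Cap at 147 months: 72 months is within the cap, no reduction.

72 months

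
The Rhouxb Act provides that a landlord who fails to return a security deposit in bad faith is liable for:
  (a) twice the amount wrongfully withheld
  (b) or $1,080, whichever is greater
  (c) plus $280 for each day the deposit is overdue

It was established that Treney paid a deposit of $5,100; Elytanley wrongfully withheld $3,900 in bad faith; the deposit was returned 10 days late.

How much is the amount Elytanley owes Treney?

$10,600

Doubled: 2 × $3,900 = $7,800
Minimum $1,080: $7,800 meets the minimum, no increase.
Late-return penalty: 10 × $280 = $2,800
Damages plus late penalty: $7,800 + $2,800 = $10,600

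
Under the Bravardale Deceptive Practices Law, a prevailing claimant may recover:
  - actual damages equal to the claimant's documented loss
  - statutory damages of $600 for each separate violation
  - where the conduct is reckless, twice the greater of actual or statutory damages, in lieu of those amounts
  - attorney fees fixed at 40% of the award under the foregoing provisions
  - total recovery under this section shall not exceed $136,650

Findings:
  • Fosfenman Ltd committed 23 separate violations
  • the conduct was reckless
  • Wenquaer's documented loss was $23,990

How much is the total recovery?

$67,172

Statutory damages: 23 × $600 = $13,800
Greater of actual damages ($23,990) or statutory damages ($13,800): $23,990
Doubled: 2 × $23,990 = $47,980
Attorney fees: 40% of $47,980 = $19,192
Total before cap: $47,980 + $19,192 = $67,172
Cap at $136,650: $67,172 is within the cap, no reduction.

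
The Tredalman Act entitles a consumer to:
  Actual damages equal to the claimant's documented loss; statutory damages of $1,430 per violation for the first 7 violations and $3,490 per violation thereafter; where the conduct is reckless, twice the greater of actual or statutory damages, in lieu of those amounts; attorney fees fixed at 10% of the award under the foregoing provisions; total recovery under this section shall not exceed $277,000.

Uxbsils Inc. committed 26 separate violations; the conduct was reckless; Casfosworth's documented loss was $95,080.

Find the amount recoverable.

First 7 violations: 7 × $1,430 = $10,010
Remaining violations: (26 − 7) × $3,490 = $66,310
Statutory damages: $10,010 + $66,310 = $76,320
Greater of actual damages ($95,080) or statutory damages ($76,320): $95,080
Doubled: 2 × $95,080 = $190,160
Attorney fees: 10% of $190,160 = $19,016
Total before cap: $190,160 + $19,016 = $209,176
Cap at $277,000: $209,176 is within the cap, no reduction.

$209,176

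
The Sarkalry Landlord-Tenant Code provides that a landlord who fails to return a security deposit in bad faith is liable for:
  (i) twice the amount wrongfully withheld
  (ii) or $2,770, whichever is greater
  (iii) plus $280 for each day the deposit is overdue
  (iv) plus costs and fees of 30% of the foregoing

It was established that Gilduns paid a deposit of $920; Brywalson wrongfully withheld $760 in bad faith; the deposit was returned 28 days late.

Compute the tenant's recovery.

$13,793

Doubled: 2 × $760 = $1,520
Minimum $2,770: $1,520 is below the minimum → $2,770
Late-return penalty: 28 × $280 = $7,840
Damages plus late penalty: $2,770 + $7,840 = $10,610
Costs and fees: 30% of $10,610 = $3,183
Total recovery: $10,610 + $3,183 = $13,793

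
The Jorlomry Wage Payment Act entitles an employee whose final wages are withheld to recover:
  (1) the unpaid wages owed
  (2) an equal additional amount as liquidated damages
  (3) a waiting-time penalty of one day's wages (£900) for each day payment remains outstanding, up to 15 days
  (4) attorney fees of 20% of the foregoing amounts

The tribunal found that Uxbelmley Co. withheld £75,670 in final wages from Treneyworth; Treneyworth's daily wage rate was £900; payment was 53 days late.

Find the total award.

Total award: £197,808

Liquidated damages (equal amount): £75,670
Penalty days: min(53, 15) = 15
Waiting-time penalty: 15 × £900 = £13,500
Subtotal: £75,670 + £75,670 + £13,500 = £164,840
Attorney fees: 20% of £164,840 = £32,968
Total award: £164,840 + £32,968 = £197,808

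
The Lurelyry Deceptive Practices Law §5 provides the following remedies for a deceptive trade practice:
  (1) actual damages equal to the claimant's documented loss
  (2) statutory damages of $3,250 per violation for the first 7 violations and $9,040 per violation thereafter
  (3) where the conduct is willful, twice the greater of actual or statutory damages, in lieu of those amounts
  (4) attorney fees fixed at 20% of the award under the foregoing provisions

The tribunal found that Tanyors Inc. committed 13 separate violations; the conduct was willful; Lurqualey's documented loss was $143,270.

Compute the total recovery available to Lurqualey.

First 7 violations: 7 × $3,250 = $22,750
Remaining violations: (13 − 7) × $9,040 = $54,240
Statutory damages: $22,750 + $54,240 = $76,990
Greater of actual damages ($143,270) or statutory damages ($76,990): $143,270
Doubled: 2 × $143,270 = $286,540
Attorney fees: 20% of $286,540 = $57,308
Total recovery: $286,540 + $57,308 = $343,848

$343,848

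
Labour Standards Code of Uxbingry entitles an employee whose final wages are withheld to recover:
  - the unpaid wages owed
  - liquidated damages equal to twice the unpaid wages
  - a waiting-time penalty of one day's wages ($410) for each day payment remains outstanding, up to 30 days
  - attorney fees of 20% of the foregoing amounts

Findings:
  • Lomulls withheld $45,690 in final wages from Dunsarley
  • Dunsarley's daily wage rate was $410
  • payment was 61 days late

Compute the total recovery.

$179,244

Doubled: 2 × $45,690 = $91,380
Penalty days: min(61, 30) = 30
Waiting-time penalty: 30 × $410 = $12,300
Subtotal: $45,690 + $91,380 + $12,300 = $149,370
Attorney fees: 20% of $149,370 = $29,874
Total award: $149,370 + $29,874 = $179,244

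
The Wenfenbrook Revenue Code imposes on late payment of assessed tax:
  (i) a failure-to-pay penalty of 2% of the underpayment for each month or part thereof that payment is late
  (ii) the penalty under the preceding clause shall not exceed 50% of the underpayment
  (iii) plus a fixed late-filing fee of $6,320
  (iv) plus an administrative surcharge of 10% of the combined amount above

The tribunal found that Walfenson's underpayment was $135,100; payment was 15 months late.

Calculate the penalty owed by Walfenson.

$51,535

Accrued rate: 2% × 15 = 30%, capped at 50% → 30%
Failure-to-pay penalty: 30% of $135,100 = $40,530
Penalty before surcharge: $40,530 + $6,320 = $46,850
Administrative surcharge: 10% of $46,850 = $4,685
Total penalty: $46,850 + $4,685 = $51,535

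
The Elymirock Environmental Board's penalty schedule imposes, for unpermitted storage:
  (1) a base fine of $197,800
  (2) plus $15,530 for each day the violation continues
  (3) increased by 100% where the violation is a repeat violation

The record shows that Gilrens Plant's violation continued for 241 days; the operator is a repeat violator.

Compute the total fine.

$7,881,060

Per-day component: 241 × $15,530 = $3,742,730
Base plus per-day: $197,800 + $3,742,730 = $3,940,530
Enhancement: 100% of $3,940,530 = $3,940,530
Enhanced fine: $3,940,530 + $3,940,530 = $7,881,060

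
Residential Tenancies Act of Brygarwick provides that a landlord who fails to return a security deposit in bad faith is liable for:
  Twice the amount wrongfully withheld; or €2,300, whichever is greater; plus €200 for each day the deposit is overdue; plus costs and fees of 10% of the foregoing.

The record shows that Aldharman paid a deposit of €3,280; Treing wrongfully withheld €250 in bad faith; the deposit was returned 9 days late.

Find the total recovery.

Doubled: 2 × €250 = €500
Minimum €2,300: €500 is below the minimum → €2,300
Late-return penalty: 9 × €200 = €1,800
Damages plus late penalty: €2,300 + €1,800 = €4,100
Costs and fees: 10% of €4,100 = €410
Total recovery: €4,100 + €410 = €4,510

€4,510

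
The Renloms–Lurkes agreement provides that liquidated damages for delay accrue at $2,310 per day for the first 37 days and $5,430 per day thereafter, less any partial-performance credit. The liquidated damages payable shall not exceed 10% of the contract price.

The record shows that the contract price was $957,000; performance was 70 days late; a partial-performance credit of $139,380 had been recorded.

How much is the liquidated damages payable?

$95,700

First 37 days: 37 × $2,310 = $85,470
Remaining days: (70 − 37) × $5,430 = $179,190
Accrued per-day damages: $85,470 + $179,190 = $264,660
Less partial-performance credit: $264,660 − $139,380 = $125,280
Cap: 10% of $957,000 = $95,700
Cap at $95,700: $125,280 exceeds the cap → $95,700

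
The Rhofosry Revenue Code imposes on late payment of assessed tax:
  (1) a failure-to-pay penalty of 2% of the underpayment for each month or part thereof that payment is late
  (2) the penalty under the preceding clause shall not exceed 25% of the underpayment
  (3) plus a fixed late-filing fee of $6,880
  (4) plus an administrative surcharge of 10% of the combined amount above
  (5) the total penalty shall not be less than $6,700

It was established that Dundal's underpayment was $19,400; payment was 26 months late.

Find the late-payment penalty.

Accrued rate: 2% × 26 = 52%, capped at 25% → 25%
Failure-to-pay penalty: 25% of $19,400 = $4,850
Penalty before surcharge: $4,850 + $6,880 = $11,730
Administrative surcharge: 10% of $11,730 = $1,173
Total penalty: $11,730 + $1,173 = $12,903
Minimum $6,700: $12,903 meets the minimum, no increase.

$12,903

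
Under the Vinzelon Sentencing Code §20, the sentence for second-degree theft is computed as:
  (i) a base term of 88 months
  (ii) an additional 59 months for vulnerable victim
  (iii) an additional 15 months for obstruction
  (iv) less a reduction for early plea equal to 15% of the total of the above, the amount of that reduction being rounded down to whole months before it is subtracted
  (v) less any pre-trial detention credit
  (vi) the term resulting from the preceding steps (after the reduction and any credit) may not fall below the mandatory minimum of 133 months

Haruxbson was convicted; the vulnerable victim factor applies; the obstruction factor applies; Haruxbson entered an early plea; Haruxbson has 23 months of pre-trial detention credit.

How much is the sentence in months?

133 months

Vulnerable victim enhancement: +59 months
Obstruction enhancement: +15 months
Adjusted term: 88 months + 59 months + 15 months = 162 months
Early plea reduction: 15% of 162 months = 24 months (rounded down)
After reduction: 162 − 24 = 138 months
Less pre-trial detention credit: 138 months − 23 months = 115 months
Minimum 133 months: 115 months is below the minimum → 133 months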